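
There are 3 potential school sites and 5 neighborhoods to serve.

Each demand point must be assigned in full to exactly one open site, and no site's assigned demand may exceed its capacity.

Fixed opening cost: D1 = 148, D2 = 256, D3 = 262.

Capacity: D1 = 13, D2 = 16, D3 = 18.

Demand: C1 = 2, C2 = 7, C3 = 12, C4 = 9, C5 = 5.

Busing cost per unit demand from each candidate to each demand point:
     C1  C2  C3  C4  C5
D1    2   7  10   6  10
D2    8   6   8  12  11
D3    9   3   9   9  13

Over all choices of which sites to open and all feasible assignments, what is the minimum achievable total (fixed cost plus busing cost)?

906

Open {D1, D2, D3}; cheapest assignment that respects the capacities:
  D1 (cap 13, load 11): C1, C4 — cost 2×2 + 9×6 = 58
  D2 (cap 16, load 12): C3 — cost 12×8 = 96
  D3 (cap 18, load 12): C2, C5 — cost 7×3 + 5×13 = 86
  Shipping 240, fixed 666 → total 906.
  Any other capacity-feasible assignment to {D1, D2, D3} ships for at least 240.
Total demand is 35 and no other set of sites has combined capacity ≥ 35, so {D1, D2, D3} is the only feasible choice of open sites. Minimum: 906.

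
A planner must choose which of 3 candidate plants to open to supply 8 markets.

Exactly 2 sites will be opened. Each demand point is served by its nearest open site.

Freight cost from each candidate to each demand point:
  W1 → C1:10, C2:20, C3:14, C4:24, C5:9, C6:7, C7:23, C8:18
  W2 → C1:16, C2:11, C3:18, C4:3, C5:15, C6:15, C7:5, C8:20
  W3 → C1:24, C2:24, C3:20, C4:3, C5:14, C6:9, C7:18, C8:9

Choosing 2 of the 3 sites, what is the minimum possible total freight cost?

Open {W1, W2}.
  C1→W1 10, C2→W2 11, C3→W1 14, C4→W2 3, C5→W1 9, C6→W1 7, C7→W2 5, C8→W1 18  ⇒ total 77.
Compare {W2, W3}: total 85.
Compare {W1, W3}: total 90.

77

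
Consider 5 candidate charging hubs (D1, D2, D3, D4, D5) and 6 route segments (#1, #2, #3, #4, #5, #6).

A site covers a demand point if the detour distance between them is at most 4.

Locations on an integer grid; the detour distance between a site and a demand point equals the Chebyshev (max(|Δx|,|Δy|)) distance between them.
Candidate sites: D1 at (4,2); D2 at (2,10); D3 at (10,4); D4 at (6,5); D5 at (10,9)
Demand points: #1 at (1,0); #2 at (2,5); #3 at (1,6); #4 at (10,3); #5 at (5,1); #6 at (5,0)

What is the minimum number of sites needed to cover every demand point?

Coverage sets (demand points within 4 of each site):
  D1: {#1, #2, #3, #5, #6}
  D2: {#3}
  D3: {#4}
  D4: {#2, #4, #5}
  D5: {}
No single site covers all 6 demand points.
But {D1, D3} covers everything, so the minimum is 2.

2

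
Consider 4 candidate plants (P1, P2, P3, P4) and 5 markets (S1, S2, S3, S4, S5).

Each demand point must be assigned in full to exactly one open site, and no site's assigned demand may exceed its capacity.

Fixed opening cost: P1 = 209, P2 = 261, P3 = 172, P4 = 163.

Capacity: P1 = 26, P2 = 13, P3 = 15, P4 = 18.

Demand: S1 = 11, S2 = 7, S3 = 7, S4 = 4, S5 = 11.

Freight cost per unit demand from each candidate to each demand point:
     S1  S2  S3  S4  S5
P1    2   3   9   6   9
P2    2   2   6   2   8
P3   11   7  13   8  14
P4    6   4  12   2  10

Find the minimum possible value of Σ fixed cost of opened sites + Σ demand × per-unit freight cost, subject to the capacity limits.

596

Open {P1, P4}; cheapest assignment that respects the capacities:
  P1 (cap 26, load 25): S1, S2, S3 — cost 11×2 + 7×3 + 7×9 = 106
  P4 (cap 18, load 15): S4, S5 — cost 4×2 + 11×10 = 118
  Shipping 224, fixed 372 → total 596.
  Any other capacity-feasible assignment to {P1, P4} ships for at least 224.
Compare {P1, P3}: its best feasible assignment gives total 666.
Compare {P1, P3, P4}: its best feasible assignment gives total 768.
Every other set of open sites that can feasibly serve all demand totals ≥ 666 even under its best assignment. Minimum: 596.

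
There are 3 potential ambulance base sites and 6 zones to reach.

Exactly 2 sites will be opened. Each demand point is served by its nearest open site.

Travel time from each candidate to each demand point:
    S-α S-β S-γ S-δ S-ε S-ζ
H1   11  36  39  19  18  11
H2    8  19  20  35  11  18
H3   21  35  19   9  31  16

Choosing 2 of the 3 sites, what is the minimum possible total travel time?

Open {H2, H3}.
  S-α→H2 8, S-β→H2 19, S-γ→H3 19, S-δ→H3 9, S-ε→H2 11, S-ζ→H3 16  ⇒ total 82.
Compare {H1, H2}: total 88.
Compare {H1, H3}: total 103.

82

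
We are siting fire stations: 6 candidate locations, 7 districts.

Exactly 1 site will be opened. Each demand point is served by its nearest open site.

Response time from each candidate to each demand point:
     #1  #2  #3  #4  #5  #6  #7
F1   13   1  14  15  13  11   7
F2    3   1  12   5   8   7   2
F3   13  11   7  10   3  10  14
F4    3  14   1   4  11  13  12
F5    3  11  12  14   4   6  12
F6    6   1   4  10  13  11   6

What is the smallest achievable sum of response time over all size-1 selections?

38

Open {F2}.
  #1→F2 3, #2→F2 1, #3→F2 12, #4→F2 5, #5→F2 8, #6→F2 7, #7→F2 2  ⇒ total 38.
Compare {F6}: total 51.
Compare {F4}: total 58.
No size-1 selection does better; minimum is 38.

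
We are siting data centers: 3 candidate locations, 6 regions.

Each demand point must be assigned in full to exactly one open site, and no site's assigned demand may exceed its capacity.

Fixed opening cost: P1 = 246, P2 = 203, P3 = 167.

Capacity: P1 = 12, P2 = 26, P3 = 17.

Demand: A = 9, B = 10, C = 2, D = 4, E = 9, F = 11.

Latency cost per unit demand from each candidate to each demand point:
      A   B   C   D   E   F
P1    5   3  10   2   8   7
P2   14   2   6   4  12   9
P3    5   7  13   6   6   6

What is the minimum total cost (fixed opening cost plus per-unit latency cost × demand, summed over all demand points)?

870

Open {P1, P2, P3}; cheapest assignment that respects the capacities:
  P1 (cap 12, load 11): A, C — cost 9×5 + 2×10 = 65
  P2 (cap 26, load 25): B, D, F — cost 10×2 + 4×4 + 11×9 = 135
  P3 (cap 17, load 9): E — cost 9×6 = 54
  Shipping 254, fixed 616 → total 870.
  Any other capacity-feasible assignment to {P1, P2, P3} ships for at least 254.
Total demand is 45 and no other set of sites has combined capacity ≥ 45, so {P1, P2, P3} is the only feasible choice of open sites. Minimum: 870.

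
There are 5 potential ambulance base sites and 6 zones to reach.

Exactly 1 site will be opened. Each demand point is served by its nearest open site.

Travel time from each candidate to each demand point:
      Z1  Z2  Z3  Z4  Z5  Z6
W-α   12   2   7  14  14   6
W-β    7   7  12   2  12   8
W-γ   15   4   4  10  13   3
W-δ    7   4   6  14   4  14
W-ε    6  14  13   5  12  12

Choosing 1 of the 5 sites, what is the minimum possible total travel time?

Open {W-β}.
  Z1→W-β 7, Z2→W-β 7, Z3→W-β 12, Z4→W-β 2, Z5→W-β 12, Z6→W-β 8  ⇒ total 48.
Compare {W-γ}: total 49.
Compare {W-δ}: total 49.
No size-1 selection does better; minimum is 48.

48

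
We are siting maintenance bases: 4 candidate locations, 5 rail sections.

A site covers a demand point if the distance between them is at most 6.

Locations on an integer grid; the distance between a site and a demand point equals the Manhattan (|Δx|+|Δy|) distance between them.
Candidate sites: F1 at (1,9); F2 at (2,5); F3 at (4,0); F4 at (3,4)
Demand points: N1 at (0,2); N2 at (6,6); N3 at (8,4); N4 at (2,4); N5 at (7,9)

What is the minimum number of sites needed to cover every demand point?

2

Coverage sets (demand points within 6 of each site):
  F1: {N4, N5}
  F2: {N1, N2, N4}
  F3: {N1, N4}
  F4: {N1, N2, N3, N4}
No single site covers all 5 demand points.
But {F1, F4} covers everything, so the minimum is 2.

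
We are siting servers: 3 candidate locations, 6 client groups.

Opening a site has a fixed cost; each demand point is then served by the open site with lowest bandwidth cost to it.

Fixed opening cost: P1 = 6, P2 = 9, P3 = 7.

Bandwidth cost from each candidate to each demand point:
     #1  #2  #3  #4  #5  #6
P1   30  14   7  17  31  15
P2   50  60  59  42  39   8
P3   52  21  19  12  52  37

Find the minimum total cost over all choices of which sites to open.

Open {P1}: assign each demand point to its cheapest open site.
  #1→P1 30, #2→P1 14, #3→P1 7, #4→P1 17, #5→P1 31, #6→P1 15
  bandwidth cost 114, fixed 6 → total 120.
Compare {P1, P2}: bandwidth cost 107 + fixed 15 = 122.
Compare {P1, P3}: bandwidth cost 109 + fixed 13 = 122.
Compare {P1, P2, P3}: bandwidth cost 102 + fixed 22 = 124.
All other subsets cost ≥ 122. Minimum total cost: 120.

120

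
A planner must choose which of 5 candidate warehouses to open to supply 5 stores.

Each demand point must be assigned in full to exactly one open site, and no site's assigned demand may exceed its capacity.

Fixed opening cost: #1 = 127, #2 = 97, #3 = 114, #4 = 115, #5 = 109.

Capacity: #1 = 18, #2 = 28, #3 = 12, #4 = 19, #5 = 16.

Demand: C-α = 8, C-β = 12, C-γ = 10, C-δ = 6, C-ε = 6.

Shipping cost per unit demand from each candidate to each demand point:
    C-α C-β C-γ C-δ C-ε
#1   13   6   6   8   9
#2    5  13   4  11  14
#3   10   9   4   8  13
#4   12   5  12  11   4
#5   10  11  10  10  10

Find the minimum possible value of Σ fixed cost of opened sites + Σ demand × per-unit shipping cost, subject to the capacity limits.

442

Open {#2, #4}; cheapest assignment that respects the capacities:
  #2 (cap 28, load 24): C-α, C-γ, C-δ — cost 8×5 + 10×4 + 6×11 = 146
  #4 (cap 19, load 18): C-β, C-ε — cost 12×5 + 6×4 = 84
  Shipping 230, fixed 212 → total 442.
  Any other capacity-feasible assignment to {#2, #4} ships for at least 230.
Compare {#1, #2}: its best feasible assignment gives total 496.
Compare {#2, #3, #4}: its best feasible assignment gives total 538.
Every other set of open sites that can feasibly serve all demand totals ≥ 496 even under its best assignment. Minimum: 442.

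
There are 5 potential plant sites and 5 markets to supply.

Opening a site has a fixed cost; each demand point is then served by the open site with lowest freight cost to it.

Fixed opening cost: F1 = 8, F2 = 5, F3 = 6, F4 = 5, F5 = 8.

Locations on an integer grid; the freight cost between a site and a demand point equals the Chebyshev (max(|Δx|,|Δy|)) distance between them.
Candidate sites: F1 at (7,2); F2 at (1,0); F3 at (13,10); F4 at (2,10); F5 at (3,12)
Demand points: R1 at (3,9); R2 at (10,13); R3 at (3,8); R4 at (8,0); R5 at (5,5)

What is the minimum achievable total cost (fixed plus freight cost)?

29

Open {F1, F4}: assign each demand point to its cheapest open site.
  R1→F4 1, R2→F4 8, R3→F4 2, R4→F1 2, R5→F1 3
  freight cost 16, fixed 13 → total 29.
Compare {F1, F3, F4}: freight cost 11 + fixed 19 = 30.
Compare {F4}: freight cost 26 + fixed 5 = 31.
Compare {F3, F4}: freight cost 21 + fixed 11 = 32.
All other subsets cost ≥ 30. Minimum total cost: 29.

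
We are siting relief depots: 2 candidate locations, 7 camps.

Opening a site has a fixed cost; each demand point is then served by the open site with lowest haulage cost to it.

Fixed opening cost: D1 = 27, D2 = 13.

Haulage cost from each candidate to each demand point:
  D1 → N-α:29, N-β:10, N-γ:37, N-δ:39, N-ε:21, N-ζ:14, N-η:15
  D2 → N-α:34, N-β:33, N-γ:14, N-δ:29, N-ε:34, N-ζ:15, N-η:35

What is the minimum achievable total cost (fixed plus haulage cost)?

172

Open {D1, D2}: assign each demand point to its cheapest open site.
  N-α→D1 29, N-β→D1 10, N-γ→D2 14, N-δ→D2 29, N-ε→D1 21, N-ζ→D1 14, N-η→D1 15
  haulage cost 132, fixed 40 → total 172.
Compare {D1}: haulage cost 165 + fixed 27 = 192.
Compare {D2}: haulage cost 194 + fixed 13 = 207.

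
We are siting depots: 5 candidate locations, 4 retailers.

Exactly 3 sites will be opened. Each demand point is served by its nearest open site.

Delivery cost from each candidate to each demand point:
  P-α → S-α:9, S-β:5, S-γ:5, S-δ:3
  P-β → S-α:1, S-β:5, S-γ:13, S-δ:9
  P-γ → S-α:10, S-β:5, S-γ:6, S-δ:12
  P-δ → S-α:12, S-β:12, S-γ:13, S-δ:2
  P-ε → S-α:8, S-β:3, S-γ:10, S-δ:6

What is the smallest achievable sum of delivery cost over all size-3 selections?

12

Open {P-α, P-β, P-ε}.
  S-α→P-β 1, S-β→P-ε 3, S-γ→P-α 5, S-δ→P-α 3  ⇒ total 12.
Compare {P-α, P-β, P-δ}: total 13.
Compare {P-α, P-β, P-γ}: total 14.
No size-3 selection does better; minimum is 12.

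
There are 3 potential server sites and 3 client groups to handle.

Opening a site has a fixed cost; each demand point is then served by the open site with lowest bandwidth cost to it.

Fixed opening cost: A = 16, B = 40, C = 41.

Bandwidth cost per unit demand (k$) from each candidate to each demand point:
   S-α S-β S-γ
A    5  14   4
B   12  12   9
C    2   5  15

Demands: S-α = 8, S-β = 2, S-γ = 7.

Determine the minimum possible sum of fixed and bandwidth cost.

111

Open {A, C}: assign each demand point to its cheapest open site.
  S-α→C 8×2=16, S-β→C 2×5=10, S-γ→A 7×4=28
  bandwidth cost 54, fixed 57 → total 111.
Compare {A}: bandwidth cost 96 + fixed 16 = 112.
Compare {A, B}: bandwidth cost 92 + fixed 56 = 148.
Compare {A, B, C}: bandwidth cost 54 + fixed 97 = 151.
All other subsets cost ≥ 112. Minimum total cost: 111.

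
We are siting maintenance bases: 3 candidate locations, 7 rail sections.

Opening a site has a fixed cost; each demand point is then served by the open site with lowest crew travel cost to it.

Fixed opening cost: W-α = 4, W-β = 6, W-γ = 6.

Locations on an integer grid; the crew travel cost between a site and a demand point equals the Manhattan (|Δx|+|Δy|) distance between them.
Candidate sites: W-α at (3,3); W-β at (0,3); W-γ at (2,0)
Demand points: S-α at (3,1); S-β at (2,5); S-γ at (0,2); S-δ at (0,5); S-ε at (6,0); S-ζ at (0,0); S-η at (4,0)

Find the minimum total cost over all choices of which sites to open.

29

Open {W-β, W-γ}: assign each demand point to its cheapest open site.
  S-α→W-γ 2, S-β→W-β 4, S-γ→W-β 1, S-δ→W-β 2, S-ε→W-γ 4, S-ζ→W-γ 2, S-η→W-γ 2
  crew travel cost 17, fixed 12 → total 29.
Compare {W-α, W-β}: crew travel cost 21 + fixed 10 = 31.
Compare {W-γ}: crew travel cost 26 + fixed 6 = 32.
Compare {W-α, W-γ}: crew travel cost 22 + fixed 10 = 32.
All other subsets cost ≥ 31. Minimum total cost: 29.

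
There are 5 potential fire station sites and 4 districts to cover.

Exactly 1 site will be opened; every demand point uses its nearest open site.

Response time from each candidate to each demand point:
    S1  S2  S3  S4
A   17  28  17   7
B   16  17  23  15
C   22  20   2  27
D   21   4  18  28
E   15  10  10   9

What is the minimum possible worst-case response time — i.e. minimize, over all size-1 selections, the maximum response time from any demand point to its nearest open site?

Open {E}.
  Farthest demand point is S1 at response time 15 (to E); all others are ≤ 15.
With {B} the worst case is 23.
With {C} the worst case is 27.
No size-1 selection achieves below 15.

15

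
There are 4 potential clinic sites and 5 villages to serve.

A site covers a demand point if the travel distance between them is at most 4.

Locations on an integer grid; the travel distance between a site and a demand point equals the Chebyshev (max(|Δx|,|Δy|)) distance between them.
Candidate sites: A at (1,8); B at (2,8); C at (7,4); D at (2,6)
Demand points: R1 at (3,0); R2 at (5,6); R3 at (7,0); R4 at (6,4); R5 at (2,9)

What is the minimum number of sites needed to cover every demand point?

Coverage sets (demand points within 4 of each site):
  A: {R2, R5}
  B: {R2, R4, R5}
  C: {R1, R2, R3, R4}
  D: {R2, R4, R5}
No single site covers all 5 demand points.
But {A, C} covers everything, so the minimum is 2.

2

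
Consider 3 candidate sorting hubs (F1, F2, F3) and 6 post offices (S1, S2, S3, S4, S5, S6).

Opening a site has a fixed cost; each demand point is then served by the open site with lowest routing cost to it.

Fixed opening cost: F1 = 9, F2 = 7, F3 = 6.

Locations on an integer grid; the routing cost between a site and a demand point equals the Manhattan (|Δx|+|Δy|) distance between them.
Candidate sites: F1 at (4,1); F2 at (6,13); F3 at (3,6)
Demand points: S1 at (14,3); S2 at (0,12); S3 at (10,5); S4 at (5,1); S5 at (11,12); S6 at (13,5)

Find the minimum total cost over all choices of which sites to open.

Open {F1, F2}: assign each demand point to its cheapest open site.
  S1→F1 12, S2→F2 7, S3→F1 10, S4→F1 1, S5→F2 6, S6→F1 13
  routing cost 49, fixed 16 → total 65.
Compare {F2, F3}: routing cost 53 + fixed 13 = 66.
Compare {F1, F2, F3}: routing cost 45 + fixed 22 = 67.
Compare {F3}: routing cost 63 + fixed 6 = 69.
All other subsets cost ≥ 66. Minimum total cost: 65.

65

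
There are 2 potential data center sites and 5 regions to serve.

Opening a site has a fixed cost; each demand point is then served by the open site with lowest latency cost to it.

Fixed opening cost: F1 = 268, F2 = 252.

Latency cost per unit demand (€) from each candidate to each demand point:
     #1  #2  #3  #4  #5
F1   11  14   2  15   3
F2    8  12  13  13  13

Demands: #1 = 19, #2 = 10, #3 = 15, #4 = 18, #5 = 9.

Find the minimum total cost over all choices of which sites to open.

944

Open {F1}: assign each demand point to its cheapest open site.
  #1→F1 19×11=209, #2→F1 10×14=140, #3→F1 15×2=30, #4→F1 18×15=270, #5→F1 9×3=27
  latency cost 676, fixed 268 → total 944.
Compare {F2}: latency cost 818 + fixed 252 = 1070.
Compare {F1, F2}: latency cost 563 + fixed 520 = 1083.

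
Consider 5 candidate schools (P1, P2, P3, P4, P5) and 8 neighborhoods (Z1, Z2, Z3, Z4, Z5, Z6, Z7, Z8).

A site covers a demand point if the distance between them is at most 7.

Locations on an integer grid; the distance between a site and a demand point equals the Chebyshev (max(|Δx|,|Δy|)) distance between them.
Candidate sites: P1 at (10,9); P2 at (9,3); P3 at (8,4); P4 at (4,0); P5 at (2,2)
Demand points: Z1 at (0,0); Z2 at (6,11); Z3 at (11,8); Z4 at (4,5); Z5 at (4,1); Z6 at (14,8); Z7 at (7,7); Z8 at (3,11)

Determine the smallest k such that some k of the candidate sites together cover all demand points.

2

Coverage sets (demand points within 7 of each site):
  P1: {Z2, Z3, Z4, Z6, Z7, Z8}
  P2: {Z3, Z4, Z5, Z6, Z7}
  P3: {Z2, Z3, Z4, Z5, Z6, Z7, Z8}
  P4: {Z1, Z4, Z5, Z7}
  P5: {Z1, Z4, Z5, Z7}
No single site covers all 8 demand points.
But {P1, P4} covers everything, so the minimum is 2.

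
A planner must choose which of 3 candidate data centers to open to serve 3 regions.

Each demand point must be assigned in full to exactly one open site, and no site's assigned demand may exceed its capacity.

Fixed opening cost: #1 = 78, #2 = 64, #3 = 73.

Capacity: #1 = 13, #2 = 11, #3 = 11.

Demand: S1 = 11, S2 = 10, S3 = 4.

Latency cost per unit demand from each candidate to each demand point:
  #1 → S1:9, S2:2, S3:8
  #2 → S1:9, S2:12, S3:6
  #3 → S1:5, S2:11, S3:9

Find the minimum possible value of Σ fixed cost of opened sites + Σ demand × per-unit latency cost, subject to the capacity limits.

Open {#1, #2, #3}; cheapest assignment that respects the capacities:
  #1 (cap 13, load 10): S2 — cost 10×2 = 20
  #2 (cap 11, load 4): S3 — cost 4×6 = 24
  #3 (cap 11, load 11): S1 — cost 11×5 = 55
  Shipping 99, fixed 215 → total 314.
  Any other capacity-feasible assignment to {#1, #2, #3} ships for at least 99.
Total demand is 25 and no other set of sites has combined capacity ≥ 25, so {#1, #2, #3} is the only feasible choice of open sites. Minimum: 314.

314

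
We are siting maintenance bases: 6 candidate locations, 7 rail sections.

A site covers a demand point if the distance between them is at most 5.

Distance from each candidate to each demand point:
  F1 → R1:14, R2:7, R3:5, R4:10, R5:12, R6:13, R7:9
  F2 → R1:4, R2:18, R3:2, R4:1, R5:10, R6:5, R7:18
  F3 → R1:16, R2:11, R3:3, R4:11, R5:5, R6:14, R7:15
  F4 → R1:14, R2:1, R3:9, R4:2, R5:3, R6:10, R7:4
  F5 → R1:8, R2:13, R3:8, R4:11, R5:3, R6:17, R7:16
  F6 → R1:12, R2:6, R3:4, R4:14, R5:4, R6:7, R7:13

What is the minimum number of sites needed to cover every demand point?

Coverage sets (demand points within 5 of each site):
  F1: {R3}
  F2: {R1, R3, R4, R6}
  F3: {R3, R5}
  F4: {R2, R4, R5, R7}
  F5: {R5}
  F6: {R3, R5}
No single site covers all 7 demand points.
But {F2, F4} covers everything, so the minimum is 2.

2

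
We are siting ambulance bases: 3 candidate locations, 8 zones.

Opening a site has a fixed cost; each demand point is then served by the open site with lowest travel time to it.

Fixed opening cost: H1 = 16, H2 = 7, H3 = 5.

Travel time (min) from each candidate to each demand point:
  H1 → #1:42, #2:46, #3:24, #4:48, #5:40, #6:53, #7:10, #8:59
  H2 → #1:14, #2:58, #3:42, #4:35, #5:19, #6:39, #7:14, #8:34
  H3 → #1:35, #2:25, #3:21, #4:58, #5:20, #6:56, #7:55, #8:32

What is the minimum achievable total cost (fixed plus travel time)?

211

Open {H2, H3}: assign each demand point to its cheapest open site.
  #1→H2 14, #2→H3 25, #3→H3 21, #4→H2 35, #5→H2 19, #6→H2 39, #7→H2 14, #8→H3 32
  travel time 199, fixed 12 → total 211.
Compare {H1, H2, H3}: travel time 195 + fixed 28 = 223.
Compare {H1, H2}: travel time 221 + fixed 23 = 244.
Compare {H2}: travel time 255 + fixed 7 = 262.
All other subsets cost ≥ 223. Minimum total cost: 211.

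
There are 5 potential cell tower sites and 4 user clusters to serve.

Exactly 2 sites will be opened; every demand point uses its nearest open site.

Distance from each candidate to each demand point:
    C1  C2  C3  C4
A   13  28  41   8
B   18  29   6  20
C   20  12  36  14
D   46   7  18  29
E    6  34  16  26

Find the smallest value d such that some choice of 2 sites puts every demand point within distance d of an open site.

Open {C, E}.
  Farthest demand point is C3 at distance 16 (to E); all others are ≤ 16.
With {A, D} the worst case is 18.
With {B, C} the worst case is 18.
No size-2 selection achieves below 16.

16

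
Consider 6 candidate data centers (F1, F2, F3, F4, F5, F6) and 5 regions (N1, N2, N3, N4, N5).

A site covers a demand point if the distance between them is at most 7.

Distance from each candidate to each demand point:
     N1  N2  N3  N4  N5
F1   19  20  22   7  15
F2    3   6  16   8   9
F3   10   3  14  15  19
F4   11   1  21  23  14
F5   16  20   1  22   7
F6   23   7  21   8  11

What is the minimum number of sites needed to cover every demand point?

Coverage sets (demand points within 7 of each site):
  F1: {N4}
  F2: {N1, N2}
  F3: {N2}
  F4: {N2}
  F5: {N3, N5}
  F6: {N2}
No 2 sites suffice: every size-2 union leaves at least one demand point uncovered.
But {F1, F2, F5} covers everything, so the minimum is 3.

3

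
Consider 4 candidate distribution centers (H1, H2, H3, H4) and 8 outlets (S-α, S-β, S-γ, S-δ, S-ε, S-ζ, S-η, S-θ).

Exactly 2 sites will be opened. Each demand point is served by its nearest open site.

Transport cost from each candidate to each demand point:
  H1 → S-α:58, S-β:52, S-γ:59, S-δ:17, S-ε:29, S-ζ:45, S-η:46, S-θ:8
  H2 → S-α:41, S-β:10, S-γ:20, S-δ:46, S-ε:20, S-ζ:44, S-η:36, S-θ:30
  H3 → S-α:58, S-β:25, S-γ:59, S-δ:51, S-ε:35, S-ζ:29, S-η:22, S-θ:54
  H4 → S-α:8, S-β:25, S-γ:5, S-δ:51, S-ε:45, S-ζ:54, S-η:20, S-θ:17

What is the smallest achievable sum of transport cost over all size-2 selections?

157

Open {H1, H4}.
  S-α→H4 8, S-β→H4 25, S-γ→H4 5, S-δ→H1 17, S-ε→H1 29, S-ζ→H1 45, S-η→H4 20, S-θ→H1 8  ⇒ total 157.
Compare {H2, H4}: total 170.
Compare {H3, H4}: total 190.
No size-2 selection does better; minimum is 157.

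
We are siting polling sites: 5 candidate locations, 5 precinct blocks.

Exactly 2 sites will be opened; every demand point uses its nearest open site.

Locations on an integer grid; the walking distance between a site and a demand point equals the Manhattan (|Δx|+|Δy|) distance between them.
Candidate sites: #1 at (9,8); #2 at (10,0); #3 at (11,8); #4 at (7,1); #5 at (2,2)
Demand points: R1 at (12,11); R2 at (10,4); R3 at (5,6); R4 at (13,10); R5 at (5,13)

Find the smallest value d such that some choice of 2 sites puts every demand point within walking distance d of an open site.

Open {#1, #2}.
  Farthest demand point is R5 at walking distance 9 (to #1); all others are ≤ 9.
With {#1, #3} the worst case is 9.
With {#1, #4} the worst case is 9.
No size-2 selection achieves below 9.

9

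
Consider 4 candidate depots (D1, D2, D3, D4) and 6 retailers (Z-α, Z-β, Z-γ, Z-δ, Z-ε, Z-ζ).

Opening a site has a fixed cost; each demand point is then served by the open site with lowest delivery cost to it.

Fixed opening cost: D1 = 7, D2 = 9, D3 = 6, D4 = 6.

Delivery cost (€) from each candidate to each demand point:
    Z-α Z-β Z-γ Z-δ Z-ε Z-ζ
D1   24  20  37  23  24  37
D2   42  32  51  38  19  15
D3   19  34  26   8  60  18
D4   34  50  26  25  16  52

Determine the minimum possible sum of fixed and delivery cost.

126

Open {D1, D3, D4}: assign each demand point to its cheapest open site.
  Z-α→D3 19, Z-β→D1 20, Z-γ→D3 26, Z-δ→D3 8, Z-ε→D4 16, Z-ζ→D3 18
  delivery cost 107, fixed 19 → total 126.
Compare {D1, D3}: delivery cost 115 + fixed 13 = 128.
Compare {D1, D2, D3}: delivery cost 107 + fixed 22 = 129.
Compare {D1, D2, D3, D4}: delivery cost 104 + fixed 28 = 132.
All other subsets cost ≥ 128. Minimum total cost: 126.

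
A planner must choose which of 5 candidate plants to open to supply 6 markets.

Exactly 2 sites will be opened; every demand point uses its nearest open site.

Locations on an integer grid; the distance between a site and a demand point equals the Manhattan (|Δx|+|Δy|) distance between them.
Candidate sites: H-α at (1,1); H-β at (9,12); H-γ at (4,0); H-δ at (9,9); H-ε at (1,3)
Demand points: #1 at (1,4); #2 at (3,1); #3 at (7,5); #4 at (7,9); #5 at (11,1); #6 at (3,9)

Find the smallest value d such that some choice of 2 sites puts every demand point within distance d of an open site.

8

Open {H-γ, H-δ}.
  Farthest demand point is #5 at distance 8 (to H-γ); all others are ≤ 8.
With {H-β, H-γ} the worst case is 9.
With {H-α, H-β} the worst case is 10.
No size-2 selection achieves below 8.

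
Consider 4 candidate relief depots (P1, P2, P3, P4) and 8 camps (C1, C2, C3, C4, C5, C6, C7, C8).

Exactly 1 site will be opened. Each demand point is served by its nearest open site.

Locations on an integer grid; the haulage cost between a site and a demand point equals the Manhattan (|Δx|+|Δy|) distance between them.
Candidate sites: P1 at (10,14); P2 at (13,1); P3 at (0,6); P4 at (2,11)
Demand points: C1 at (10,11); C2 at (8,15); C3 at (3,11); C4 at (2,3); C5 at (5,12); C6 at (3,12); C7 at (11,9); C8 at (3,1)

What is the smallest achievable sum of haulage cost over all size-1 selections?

55

Open {P4}.
  C1→P4 8, C2→P4 10, C3→P4 1, C4→P4 8, C5→P4 4, C6→P4 2, C7→P4 11, C8→P4 11  ⇒ total 55.
Compare {P1}: total 77.
Compare {P3}: total 87.
No size-1 selection does better; minimum is 55.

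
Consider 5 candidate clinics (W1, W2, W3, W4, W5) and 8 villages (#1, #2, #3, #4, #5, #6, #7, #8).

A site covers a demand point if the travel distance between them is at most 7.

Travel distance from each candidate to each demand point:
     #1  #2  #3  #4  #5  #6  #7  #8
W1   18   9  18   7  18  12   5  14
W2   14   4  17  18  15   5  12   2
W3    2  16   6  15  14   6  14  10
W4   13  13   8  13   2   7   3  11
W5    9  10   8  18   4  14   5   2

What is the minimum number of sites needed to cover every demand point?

Coverage sets (demand points within 7 of each site):
  W1: {#4, #7}
  W2: {#2, #6, #8}
  W3: {#1, #3, #6}
  W4: {#5, #6, #7}
  W5: {#5, #7, #8}
No 3 sites suffice: every size-3 union leaves at least one demand point uncovered.
But {W1, W2, W3, W4} covers everything, so the minimum is 4.

4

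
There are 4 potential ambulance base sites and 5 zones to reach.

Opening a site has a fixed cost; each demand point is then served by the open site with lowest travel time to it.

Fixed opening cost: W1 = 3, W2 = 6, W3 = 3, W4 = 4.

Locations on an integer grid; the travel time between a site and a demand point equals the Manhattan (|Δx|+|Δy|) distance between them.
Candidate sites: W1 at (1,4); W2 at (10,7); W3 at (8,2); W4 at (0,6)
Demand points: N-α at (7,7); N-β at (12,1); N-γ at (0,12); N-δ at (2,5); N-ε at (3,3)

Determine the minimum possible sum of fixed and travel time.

Open {W1, W3}: assign each demand point to its cheapest open site.
  N-α→W3 6, N-β→W3 5, N-γ→W1 9, N-δ→W1 2, N-ε→W1 3
  travel time 25, fixed 6 → total 31.
Compare {W1, W3, W4}: travel time 22 + fixed 10 = 32.
Compare {W3, W4}: travel time 26 + fixed 7 = 33.
Compare {W1, W2}: travel time 25 + fixed 9 = 34.
All other subsets cost ≥ 32. Minimum total cost: 31.

31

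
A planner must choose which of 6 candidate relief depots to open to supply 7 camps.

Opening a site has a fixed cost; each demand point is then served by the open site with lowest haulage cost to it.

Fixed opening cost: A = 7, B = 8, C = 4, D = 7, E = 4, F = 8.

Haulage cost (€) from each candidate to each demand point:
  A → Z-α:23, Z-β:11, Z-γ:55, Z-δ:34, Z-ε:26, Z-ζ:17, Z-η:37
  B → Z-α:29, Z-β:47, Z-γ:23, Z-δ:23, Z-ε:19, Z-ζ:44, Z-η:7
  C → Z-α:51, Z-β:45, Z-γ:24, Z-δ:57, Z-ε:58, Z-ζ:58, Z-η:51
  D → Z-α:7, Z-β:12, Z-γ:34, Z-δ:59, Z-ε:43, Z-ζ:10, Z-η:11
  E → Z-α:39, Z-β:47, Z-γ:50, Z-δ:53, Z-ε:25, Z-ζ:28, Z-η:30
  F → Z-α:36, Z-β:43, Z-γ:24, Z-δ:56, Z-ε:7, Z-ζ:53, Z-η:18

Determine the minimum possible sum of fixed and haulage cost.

112

Open {B, D, F}: assign each demand point to its cheapest open site.
  Z-α→D 7, Z-β→D 12, Z-γ→B 23, Z-δ→B 23, Z-ε→F 7, Z-ζ→D 10, Z-η→B 7
  haulage cost 89, fixed 23 → total 112.
Compare {B, D}: haulage cost 101 + fixed 15 = 116.
Compare {B, C, D, F}: haulage cost 89 + fixed 27 = 116.
Compare {B, D, E, F}: haulage cost 89 + fixed 27 = 116.
All other subsets cost ≥ 116. Minimum total cost: 112.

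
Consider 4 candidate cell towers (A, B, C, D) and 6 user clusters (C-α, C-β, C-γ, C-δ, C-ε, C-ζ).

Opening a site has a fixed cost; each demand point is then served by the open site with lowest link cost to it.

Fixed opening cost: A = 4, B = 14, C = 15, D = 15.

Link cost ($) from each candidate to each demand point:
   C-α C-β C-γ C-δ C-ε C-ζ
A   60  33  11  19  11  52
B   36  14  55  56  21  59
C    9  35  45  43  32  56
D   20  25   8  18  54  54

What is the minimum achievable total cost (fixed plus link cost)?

Open {A, B, C}: assign each demand point to its cheapest open site.
  C-α→C 9, C-β→B 14, C-γ→A 11, C-δ→A 19, C-ε→A 11, C-ζ→A 52
  link cost 116, fixed 33 → total 149.
Compare {A, D}: link cost 134 + fixed 19 = 153.
Compare {A, C}: link cost 135 + fixed 19 = 154.
Compare {A, B, D}: link cost 123 + fixed 33 = 156.
All other subsets cost ≥ 153. Minimum total cost: 149.

149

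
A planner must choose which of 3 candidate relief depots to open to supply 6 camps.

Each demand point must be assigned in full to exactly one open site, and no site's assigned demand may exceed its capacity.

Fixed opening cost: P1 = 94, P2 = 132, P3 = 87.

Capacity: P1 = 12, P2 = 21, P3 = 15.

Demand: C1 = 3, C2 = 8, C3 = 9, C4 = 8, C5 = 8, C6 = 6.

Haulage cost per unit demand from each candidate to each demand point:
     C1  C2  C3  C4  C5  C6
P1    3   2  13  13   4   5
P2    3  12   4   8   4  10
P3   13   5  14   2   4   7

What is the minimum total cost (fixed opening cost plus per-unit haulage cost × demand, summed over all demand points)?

464

Open {P1, P2, P3}; cheapest assignment that respects the capacities:
  P1 (cap 12, load 11): C1, C2 — cost 3×3 + 8×2 = 25
  P2 (cap 21, load 17): C3, C5 — cost 9×4 + 8×4 = 68
  P3 (cap 15, load 14): C4, C6 — cost 8×2 + 6×7 = 58
  Shipping 151, fixed 313 → total 464.
  Any other capacity-feasible assignment to {P1, P2, P3} ships for at least 151.
Total demand is 42 and no other set of sites has combined capacity ≥ 42, so {P1, P2, P3} is the only feasible choice of open sites. Minimum: 464.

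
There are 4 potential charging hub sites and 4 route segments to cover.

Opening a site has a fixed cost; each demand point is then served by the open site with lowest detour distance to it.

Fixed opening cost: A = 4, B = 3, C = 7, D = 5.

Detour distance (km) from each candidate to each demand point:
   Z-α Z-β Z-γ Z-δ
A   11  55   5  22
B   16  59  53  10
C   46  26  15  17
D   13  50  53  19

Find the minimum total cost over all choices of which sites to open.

Open {A, B, C}: assign each demand point to its cheapest open site.
  Z-α→A 11, Z-β→C 26, Z-γ→A 5, Z-δ→B 10
  detour distance 52, fixed 14 → total 66.
Compare {A, C}: detour distance 59 + fixed 11 = 70.
Compare {A, B, C, D}: detour distance 52 + fixed 19 = 71.
Compare {A, C, D}: detour distance 59 + fixed 16 = 75.
All other subsets cost ≥ 70. Minimum total cost: 66.

66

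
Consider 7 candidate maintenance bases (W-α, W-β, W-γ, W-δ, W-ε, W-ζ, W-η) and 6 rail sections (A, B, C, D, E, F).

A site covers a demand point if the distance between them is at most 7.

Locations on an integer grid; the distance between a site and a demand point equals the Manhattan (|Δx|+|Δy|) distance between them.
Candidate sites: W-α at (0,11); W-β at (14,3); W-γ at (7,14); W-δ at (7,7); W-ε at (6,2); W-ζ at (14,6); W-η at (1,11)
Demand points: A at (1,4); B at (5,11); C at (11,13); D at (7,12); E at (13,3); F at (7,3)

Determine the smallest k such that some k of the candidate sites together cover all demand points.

Coverage sets (demand points within 7 of each site):
  W-α: {B}
  W-β: {E, F}
  W-γ: {B, C, D}
  W-δ: {B, D, F}
  W-ε: {A, F}
  W-ζ: {E}
  W-η: {A, B, D}
No 2 sites suffice: every size-2 union leaves at least one demand point uncovered.
But {W-β, W-γ, W-ε} covers everything, so the minimum is 3.

3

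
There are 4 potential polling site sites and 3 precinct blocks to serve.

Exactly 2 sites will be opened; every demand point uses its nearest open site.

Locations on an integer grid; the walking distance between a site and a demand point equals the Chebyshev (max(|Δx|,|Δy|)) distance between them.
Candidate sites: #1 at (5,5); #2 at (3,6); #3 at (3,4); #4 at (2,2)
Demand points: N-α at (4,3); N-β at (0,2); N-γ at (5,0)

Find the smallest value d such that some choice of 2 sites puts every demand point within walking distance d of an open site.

Open {#1, #4}.
  Farthest demand point is N-γ at walking distance 3 (to #4); all others are ≤ 3.
With {#2, #4} the worst case is 3.
With {#3, #4} the worst case is 3.
No size-2 selection achieves below 3.

3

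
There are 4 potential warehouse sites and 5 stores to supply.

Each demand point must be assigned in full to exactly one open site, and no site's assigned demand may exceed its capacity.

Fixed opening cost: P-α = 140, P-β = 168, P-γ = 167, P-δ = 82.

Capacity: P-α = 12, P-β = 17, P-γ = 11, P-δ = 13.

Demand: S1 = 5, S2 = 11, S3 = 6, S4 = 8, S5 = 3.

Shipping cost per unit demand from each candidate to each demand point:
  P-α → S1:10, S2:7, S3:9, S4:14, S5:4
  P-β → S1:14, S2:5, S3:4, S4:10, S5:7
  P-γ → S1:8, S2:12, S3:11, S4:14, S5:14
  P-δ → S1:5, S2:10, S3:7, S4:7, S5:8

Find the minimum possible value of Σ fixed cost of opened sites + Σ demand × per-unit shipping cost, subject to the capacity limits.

Open {P-α, P-β, P-δ}; cheapest assignment that respects the capacities:
  P-α (cap 12, load 3): S5 — cost 3×4 = 12
  P-β (cap 17, load 17): S2, S3 — cost 11×5 + 6×4 = 79
  P-δ (cap 13, load 13): S1, S4 — cost 5×5 + 8×7 = 81
  Shipping 172, fixed 390 → total 562.
  Any other capacity-feasible assignment to {P-α, P-β, P-δ} ships for at least 172.
Compare {P-β, P-γ, P-δ}: its best feasible assignment gives total 616.
Compare {P-α, P-γ, P-δ}: its best feasible assignment gives total 652.
Every other set of open sites that can feasibly serve all demand totals ≥ 616 even under its best assignment. Minimum: 562.

562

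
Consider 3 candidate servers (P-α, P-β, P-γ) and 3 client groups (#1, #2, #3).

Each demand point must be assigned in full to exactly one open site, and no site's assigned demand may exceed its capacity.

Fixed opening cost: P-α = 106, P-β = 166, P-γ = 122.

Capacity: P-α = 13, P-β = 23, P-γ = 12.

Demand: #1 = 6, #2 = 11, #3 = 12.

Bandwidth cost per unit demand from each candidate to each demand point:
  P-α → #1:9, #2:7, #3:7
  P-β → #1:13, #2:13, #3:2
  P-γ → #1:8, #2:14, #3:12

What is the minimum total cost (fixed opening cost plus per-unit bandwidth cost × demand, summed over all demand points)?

Open {P-α, P-β}; cheapest assignment that respects the capacities:
  P-α (cap 13, load 11): #2 — cost 11×7 = 77
  P-β (cap 23, load 18): #1, #3 — cost 6×13 + 12×2 = 102
  Shipping 179, fixed 272 → total 451.
  Any other capacity-feasible assignment to {P-α, P-β} ships for at least 179.
Compare {P-β, P-γ}: its best feasible assignment gives total 503.
Compare {P-α, P-β, P-γ}: its best feasible assignment gives total 543.
Every other set of open sites that can feasibly serve all demand totals ≥ 503 even under its best assignment. Minimum: 451.

451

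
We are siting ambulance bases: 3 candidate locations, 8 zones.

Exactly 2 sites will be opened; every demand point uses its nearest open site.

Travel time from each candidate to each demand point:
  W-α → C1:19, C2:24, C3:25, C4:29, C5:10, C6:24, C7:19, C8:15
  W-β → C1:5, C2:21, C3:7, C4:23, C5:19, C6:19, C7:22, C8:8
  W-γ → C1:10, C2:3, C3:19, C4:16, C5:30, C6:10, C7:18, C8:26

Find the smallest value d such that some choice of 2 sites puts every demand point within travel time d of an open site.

Open {W-α, W-γ}.
  Farthest demand point is C3 at travel time 19 (to W-γ); all others are ≤ 19.
With {W-β, W-γ} the worst case is 19.
With {W-α, W-β} the worst case is 23.
No size-2 selection achieves below 19.

19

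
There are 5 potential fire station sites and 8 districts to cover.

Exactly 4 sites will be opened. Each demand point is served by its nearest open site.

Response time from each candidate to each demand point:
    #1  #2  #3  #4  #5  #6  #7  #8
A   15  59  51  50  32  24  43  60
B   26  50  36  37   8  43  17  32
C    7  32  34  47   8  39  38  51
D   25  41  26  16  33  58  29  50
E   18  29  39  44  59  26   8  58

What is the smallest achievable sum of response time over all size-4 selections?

152

Open {B, C, D, E}.
  #1→C 7, #2→E 29, #3→D 26, #4→D 16, #5→B 8, #6→E 26, #7→E 8, #8→B 32  ⇒ total 152.
Compare {A, B, D, E}: total 158.
Compare {A, B, C, D}: total 162.
No size-4 selection does better; minimum is 152.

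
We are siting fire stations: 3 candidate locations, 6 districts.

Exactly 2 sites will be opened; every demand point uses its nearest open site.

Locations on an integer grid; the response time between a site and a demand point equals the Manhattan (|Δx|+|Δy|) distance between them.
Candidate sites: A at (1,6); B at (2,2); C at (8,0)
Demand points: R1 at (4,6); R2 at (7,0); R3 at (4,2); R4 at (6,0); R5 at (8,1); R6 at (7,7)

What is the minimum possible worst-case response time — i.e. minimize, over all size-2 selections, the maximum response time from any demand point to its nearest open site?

Open {A, B}.
  Farthest demand point is R2 at response time 7 (to B); all others are ≤ 7.
With {A, C} the worst case is 7.
With {B, C} the worst case is 8.
No size-2 selection achieves below 7.

7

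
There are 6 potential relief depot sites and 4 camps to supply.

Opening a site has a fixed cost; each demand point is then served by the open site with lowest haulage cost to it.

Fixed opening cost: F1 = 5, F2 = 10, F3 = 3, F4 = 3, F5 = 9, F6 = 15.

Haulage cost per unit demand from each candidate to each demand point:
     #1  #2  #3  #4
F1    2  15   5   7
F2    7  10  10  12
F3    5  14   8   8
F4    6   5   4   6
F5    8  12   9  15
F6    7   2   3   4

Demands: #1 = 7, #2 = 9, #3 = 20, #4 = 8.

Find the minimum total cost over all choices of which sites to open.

Open {F1, F6}: assign each demand point to its cheapest open site.
  #1→F1 7×2=14, #2→F6 9×2=18, #3→F6 20×3=60, #4→F6 8×4=32
  haulage cost 124, fixed 20 → total 144.
Compare {F1, F3, F6}: haulage cost 124 + fixed 23 = 147.
Compare {F1, F4, F6}: haulage cost 124 + fixed 23 = 147.
Compare {F1, F3, F4, F6}: haulage cost 124 + fixed 26 = 150.
All other subsets cost ≥ 147. Minimum total cost: 144.

144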